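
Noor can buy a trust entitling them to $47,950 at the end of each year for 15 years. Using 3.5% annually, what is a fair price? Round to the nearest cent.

$552,259.85

PV = PMT · [1 − (1+i)^(−n)] / i = 47950 · 11.517411 = 552,259.8525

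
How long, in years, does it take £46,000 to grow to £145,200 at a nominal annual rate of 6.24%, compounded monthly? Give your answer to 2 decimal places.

18.47 years

Periodic rate i = 0.0624/12 = 0.0052.
(1+i)^n = 145200/46000 = 3.15652, so n = ln 3.15652 / ln 1.0052 = 221.6263 months
= 221.6263/12 years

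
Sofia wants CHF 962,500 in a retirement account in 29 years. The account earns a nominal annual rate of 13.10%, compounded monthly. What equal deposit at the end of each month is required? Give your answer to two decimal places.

CHF 245.80

Periodic rate i = 0.131/12 = 0.0109167; n = 29 × 12 = 348 periods.
PMT = 962500 / ( [(1+0.0109167)^348 − 1] / 0.0109167 ) = 962500 / 3915.717420 = 245.8043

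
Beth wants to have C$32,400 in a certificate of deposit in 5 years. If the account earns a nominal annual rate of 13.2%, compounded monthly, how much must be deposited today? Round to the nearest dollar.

i = 0.132/12 = 0.011 per month; n = 5·12 = 60.
PV = FV·(1+i)^(−n) = 32,400 × 0.518717 = 16,806.4379

C$16,806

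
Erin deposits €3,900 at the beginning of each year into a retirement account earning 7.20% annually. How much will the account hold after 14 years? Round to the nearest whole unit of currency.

€95,626

Accumulation factor s(14|0.072) × (1+i) = 24.519555; FV = 3900 × 24.519555 = 95,626.2636
(Beginning-of-period payments → annuity-due factor ×(1+i).)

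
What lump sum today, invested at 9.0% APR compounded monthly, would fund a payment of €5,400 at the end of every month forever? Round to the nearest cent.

Periodic rate i = 0.09/12 = 0.0075.
PV = C/r = 5400/0.0075 = 720,000.0000

€720,000.00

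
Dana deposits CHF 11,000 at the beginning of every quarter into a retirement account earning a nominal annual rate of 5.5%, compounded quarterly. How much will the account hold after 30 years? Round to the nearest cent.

Periodic rate i = 0.055/4 = 0.01375; n = 30 × 4 = 120 periods.
FV = PMT · [(1+i)^n − 1] / i × (1+i) = 11000 · 305.877999 = 3,364,657.9923
Payments are at the start of each period, so multiply by (1+i).

CHF 3,364,657.99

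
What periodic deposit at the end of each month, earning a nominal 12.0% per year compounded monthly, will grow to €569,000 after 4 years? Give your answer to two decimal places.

Periodic rate i = 0.12/12 = 0.01; n = 4 × 12 = 48 periods.
PMT = 569000 / ( [(1+0.01)^48 − 1] / 0.01 ) = 569000 / 61.222608 = 9,293.9524

€9,293.95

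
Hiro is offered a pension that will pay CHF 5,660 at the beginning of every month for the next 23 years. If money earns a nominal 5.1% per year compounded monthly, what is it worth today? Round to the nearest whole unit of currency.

CHF 922,546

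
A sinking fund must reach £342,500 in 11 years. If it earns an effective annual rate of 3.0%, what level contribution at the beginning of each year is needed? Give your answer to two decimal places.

£25,962.65

FV-annuity factor × (1+i) = 13.192030; PMT = 342500 / 13.192030 = 25,962.6465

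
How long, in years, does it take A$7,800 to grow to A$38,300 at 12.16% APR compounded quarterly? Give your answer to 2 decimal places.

Periodic rate i = 0.1216/4 = 0.0304.
(1+i)^n = 38300/7800 = 4.91026, so n = ln 4.91026 / ln 1.0304 = 53.1379 quarters
= 53.1379/4 years

13.28 years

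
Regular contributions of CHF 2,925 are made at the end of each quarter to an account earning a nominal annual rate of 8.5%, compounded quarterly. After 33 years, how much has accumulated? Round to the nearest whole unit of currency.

i = 0.085/4 = 0.02125 per quarter; n = 33·4 = 132.
FV = 2925 × [(1+0.02125)^132 − 1] / 0.02125 = 2925 × 708.162502 = 2,071,375.3190

CHF 2,071,375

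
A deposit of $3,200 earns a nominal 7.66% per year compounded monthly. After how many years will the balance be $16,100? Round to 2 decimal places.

Periodic rate i = 0.0766/12 = 0.00638333.
(1+i)^n = 16100/3200 = 5.03125, so n = ln 5.03125 / ln 1.00638 = 253.9143 months
= 253.9143/12 years

21.16 years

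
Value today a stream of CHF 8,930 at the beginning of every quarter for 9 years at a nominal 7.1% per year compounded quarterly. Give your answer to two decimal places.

Periodic rate i = 0.071/4 = 0.01775; n = 9 × 4 = 36 periods.
PV = PMT · [1 − (1+i)^(−n)] / i × (1+i) = 8930 · 26.903768 = 240,250.6439
(Beginning-of-period payments → annuity-due factor ×(1+i).)

CHF 240,250.64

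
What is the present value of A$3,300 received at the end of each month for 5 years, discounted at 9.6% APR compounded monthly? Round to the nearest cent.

Periodic rate i = 0.096/12 = 0.008; n = 5 × 12 = 60 periods.
PV = 3300 × [1 − (1+0.008)^(−60)] / 0.008 = 3300 × 47.504214 = 156,763.9068

A$156,763.91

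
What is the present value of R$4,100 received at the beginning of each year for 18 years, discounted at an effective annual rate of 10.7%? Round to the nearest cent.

PV = 4100 × [1 − (1+0.107)^(−18)] / 0.107 × (1+i) = 4100 × 8.685800 = 35,611.7793
Payments are at the start of each period, so multiply by (1+i).

R$35,611.78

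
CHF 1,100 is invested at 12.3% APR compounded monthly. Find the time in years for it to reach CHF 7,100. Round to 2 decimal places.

Periodic rate i = 0.123/12 = 0.01025.
n = ln(7100/1100) / ln(1+0.01025) = ln(6.45455) / 0.010198 = 182.8610 months
= 182.8610/12 years

15.24 years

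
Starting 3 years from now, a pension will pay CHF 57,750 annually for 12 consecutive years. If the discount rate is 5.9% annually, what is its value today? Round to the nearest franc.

CHF 434,098

Value one period before first payment (t=2): 57750 × [1 − (1+0.059)^(−12)] / 0.059 = 57750 × 8.429999 = 486,832.4180
PV₀ = 486,832.4180 / (1+0.059)^2 = 486,832.4180 / 1.121481 = 434,097.7850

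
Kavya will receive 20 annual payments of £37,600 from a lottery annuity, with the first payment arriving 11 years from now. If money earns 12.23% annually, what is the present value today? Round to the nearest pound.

£87,328

Value one period before first payment (t=10): 37600 × [1 − (1+0.1223)^(−20)] / 0.1223 = 37600 × 7.363046 = 276,850.5327
PV₀ = 276,850.5327 / (1+0.1223)^10 = 276,850.5327 / 3.170222 = 87,328.4465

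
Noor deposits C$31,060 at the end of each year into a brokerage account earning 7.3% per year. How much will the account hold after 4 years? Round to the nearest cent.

Accumulation factor s(4|0.073) = 4.459705; FV = 31060 × 4.459705 = 138,518.4378

C$138,518.44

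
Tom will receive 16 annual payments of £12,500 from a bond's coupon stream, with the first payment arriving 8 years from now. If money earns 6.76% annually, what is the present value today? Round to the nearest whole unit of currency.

£75,904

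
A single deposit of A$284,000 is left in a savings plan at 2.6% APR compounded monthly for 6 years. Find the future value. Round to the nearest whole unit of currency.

A$331,891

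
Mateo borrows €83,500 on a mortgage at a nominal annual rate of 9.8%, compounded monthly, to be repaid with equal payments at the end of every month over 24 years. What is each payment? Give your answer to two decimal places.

€754.41

With 12 periods per year: i = 0.00816667, n = 288.
Annuity-PV factor = 110.682598; PMT = 83500 / 110.682598 = 754.4095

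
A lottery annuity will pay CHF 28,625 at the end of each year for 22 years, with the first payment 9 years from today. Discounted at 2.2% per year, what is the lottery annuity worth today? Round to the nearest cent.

CHF 415,917.16

Value one period before first payment (t=8): 28625 × [1 − (1+0.022)^(−22)] / 0.022 = 28625 × 17.292927 = 495,010.0327
Discount back 8 years: 495,010.0327 × (1+0.022)^(−8) = 495,010.0327 × 0.840220 = 415,917.1560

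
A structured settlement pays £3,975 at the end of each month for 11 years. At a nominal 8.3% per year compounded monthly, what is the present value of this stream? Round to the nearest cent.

With 12 periods per year: i = 0.00691667, n = 132.
PV = 3975 × [1 − (1+0.00691667)^(−132)] / 0.00691667 = 3975 × 86.373719 = 343,335.5320

£343,335.53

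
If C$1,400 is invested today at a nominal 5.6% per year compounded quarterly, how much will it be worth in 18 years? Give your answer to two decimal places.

C$3,809.44

i = 0.056/4 = 0.014 per quarter; n = 18·4 = 72.
1,400 × (1+0.014)^72 = 1,400 × 2.721026 = 3,809.4370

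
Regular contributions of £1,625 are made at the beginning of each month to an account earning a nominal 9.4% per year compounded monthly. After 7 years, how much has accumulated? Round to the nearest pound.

£193,597

i = 0.094/12 = 0.00783333 per month; n = 7·12 = 84.
FV = 1625 × [(1+0.00783333)^84 − 1] / 0.00783333 × (1+i) = 1625 × 119.136511 = 193,596.8303
Payments are at the start of each period, so multiply by (1+i).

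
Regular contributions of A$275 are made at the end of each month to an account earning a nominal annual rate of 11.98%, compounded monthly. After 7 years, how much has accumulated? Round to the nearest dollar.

With 12 periods per year: i = 0.00998333, n = 84.
FV = PMT · [(1+i)^n − 1] / i = 275 · 130.570367 = 35,906.8509

A$35,907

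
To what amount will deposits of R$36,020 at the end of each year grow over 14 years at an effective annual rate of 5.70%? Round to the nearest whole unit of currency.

Accumulation factor s(14|0.057) = 20.578078; FV = 36020 × 20.578078 = 741,222.3693

R$741,222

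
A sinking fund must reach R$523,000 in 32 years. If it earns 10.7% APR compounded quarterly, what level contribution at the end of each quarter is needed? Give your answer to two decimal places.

R$493.63

i = 0.107/4 = 0.02675 per quarter; n = 32·4 = 128.
PMT = 523000 / ( [(1+0.02675)^128 − 1] / 0.02675 ) = 523000 / 1059.497255 = 493.6303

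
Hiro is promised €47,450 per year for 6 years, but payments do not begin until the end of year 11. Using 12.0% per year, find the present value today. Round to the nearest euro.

PV at t=10 (ordinary 6-year annuity): 47450 × a(6|0.12) = 47450 × 4.111407 = 195,086.2775
PV₀ = 195,086.2775 / (1+0.12)^10 = 195,086.2775 / 3.105848 = 62,812.5602

€62,813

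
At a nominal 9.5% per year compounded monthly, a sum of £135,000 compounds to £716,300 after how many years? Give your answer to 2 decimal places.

17.64 years

Periodic rate i = 0.095/12 = 0.00791667.
n = ln(716300/135000) / ln(1+0.00791667) = ln(5.30593) / 0.007885 = 211.6322 months
= 211.6322/12 years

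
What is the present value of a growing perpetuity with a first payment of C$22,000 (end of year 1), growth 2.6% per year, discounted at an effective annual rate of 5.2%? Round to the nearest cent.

C$846,153.85

PV = PMT / (i − g) = 22000 / (0.052 − 0.026) = 22000 / 0.026000 = 846,153.8462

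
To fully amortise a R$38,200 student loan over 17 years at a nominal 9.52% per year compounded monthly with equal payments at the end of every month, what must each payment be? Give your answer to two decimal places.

i = 0.0952/12 = 0.00793333 per month; n = 17·12 = 204.
Annuity-PV factor = 100.905198; PMT = 38200 / 100.905198 = 378.5732

R$378.57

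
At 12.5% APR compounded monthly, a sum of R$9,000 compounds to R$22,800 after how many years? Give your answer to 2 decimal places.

7.47 years

Periodic rate i = 0.125/12 = 0.0104167.
(1+i)^n = 22800/9000 = 2.53333, so n = ln 2.53333 / ln 1.01042 = 89.6994 months
= 89.6994/12 years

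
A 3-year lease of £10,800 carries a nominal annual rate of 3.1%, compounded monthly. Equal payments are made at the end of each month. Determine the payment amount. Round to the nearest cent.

i = 0.031/12 = 0.00258333 per month; n = 3·12 = 36.
PMT = 10800 / ( [1 − (1+0.00258333)^(−36)] / 0.00258333 ) = 10800 / 34.334409 = 314.5532

£314.55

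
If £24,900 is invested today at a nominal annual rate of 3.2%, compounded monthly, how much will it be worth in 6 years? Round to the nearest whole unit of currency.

Periodic rate i = 0.032/12 = 0.00266667; n = 6 × 12 = 72 periods.
FV = 24,900 × (1 + 0.00266667)^72 = 30,162.8869

£30,163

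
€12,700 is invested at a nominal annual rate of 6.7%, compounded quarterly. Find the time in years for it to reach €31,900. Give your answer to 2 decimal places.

13.86 years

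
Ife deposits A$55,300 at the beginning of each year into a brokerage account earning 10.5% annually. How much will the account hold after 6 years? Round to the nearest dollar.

FV = 55300 × [(1+0.105)^6 − 1] / 0.105 × (1+i) = 55300 × 8.634035 = 477,462.1420
(Beginning-of-period payments → annuity-due factor ×(1+i).)

A$477,462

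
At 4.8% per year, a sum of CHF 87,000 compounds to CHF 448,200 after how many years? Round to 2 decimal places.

34.97 years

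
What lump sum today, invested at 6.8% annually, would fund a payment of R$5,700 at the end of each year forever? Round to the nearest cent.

R$83,823.53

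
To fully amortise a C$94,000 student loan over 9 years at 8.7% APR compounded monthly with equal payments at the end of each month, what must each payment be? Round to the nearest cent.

Periodic rate i = 0.087/12 = 0.00725; n = 9 × 12 = 108 periods.
PMT = 94000 / ( [1 − (1+0.00725)^(−108)] / 0.00725 ) = 94000 / 74.713700 = 1,258.1361

C$1,258.14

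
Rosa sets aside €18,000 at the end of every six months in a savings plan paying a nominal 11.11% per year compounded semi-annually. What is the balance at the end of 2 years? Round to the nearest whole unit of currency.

€78,225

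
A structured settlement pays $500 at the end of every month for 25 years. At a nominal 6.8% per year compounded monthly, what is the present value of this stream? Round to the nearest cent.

$72,038.63

With 12 periods per year: i = 0.00566667, n = 300.
PV = PMT · [1 − (1+i)^(−n)] / i = 500 · 144.077251 = 72,038.6253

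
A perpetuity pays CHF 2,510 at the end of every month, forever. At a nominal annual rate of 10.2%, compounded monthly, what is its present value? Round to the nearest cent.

Periodic rate i = 0.102/12 = 0.0085.
PV = C/r = 2510/0.0085 = 295,294.1176

CHF 295,294.12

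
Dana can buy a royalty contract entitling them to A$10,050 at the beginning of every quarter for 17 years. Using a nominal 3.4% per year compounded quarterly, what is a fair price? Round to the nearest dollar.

A$521,806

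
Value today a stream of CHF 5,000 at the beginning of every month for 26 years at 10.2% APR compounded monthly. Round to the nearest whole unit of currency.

With 12 periods per year: i = 0.0085, n = 312.
Annuity factor a(312|0.0085) × (1+i) = 110.186961; PV = 5000 × 110.186961 = 550,934.8053
(annuity-due: payments at period start, so ×(1+i).)

CHF 550,935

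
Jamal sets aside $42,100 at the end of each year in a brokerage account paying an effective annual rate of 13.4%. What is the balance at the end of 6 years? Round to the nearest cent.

FV = 42100 × [(1+0.134)^6 − 1] / 0.134 = 42100 × 8.407189 = 353,942.6683

$353,942.67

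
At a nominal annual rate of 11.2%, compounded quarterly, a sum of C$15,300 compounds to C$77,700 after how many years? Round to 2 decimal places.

14.71 years

Periodic rate i = 0.112/4 = 0.028.
n = ln(77700/15300) / ln(1+0.028) = ln(5.07843) / 0.027615 = 58.8446 quarters
= 58.8446/4 years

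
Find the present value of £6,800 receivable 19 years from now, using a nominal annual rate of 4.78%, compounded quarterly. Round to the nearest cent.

£2,756.90

With 4 periods per year: i = 0.01195, n = 76.
PV = FV·(1+i)^(−n) = 6,800 × 0.405426 = 2,756.8983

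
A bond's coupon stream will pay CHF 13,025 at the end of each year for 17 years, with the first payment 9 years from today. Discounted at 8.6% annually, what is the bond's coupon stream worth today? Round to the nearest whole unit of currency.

CHF 59,024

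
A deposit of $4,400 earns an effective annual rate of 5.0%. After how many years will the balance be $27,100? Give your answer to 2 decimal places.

37.26 years

n = ln(27100/4400) / ln(1+0.05) = ln(6.15909) / 0.048790 = 37.2602 years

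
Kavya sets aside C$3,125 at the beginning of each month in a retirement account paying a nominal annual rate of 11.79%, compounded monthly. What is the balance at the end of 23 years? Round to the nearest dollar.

C$4,450,718

Periodic rate i = 0.1179/12 = 0.009825; n = 23 × 12 = 276 periods.
Accumulation factor s(276|0.009825) × (1+i) = 1424.229907; FV = 3125 × 1424.229907 = 4,450,718.4593
(annuity-due: payments at period start, so ×(1+i).)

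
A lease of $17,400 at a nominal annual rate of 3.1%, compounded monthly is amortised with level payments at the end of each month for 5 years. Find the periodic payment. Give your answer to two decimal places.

With 12 periods per year: i = 0.00258333, n = 60.
PMT = 17400 / ( [1 − (1+0.00258333)^(−60)] / 0.00258333 ) = 17400 / 55.514957 = 313.4290

$313.43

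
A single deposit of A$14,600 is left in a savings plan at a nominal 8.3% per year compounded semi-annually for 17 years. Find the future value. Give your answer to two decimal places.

A$58,179.26

Periodic rate i = 0.083/2 = 0.0415; n = 17 × 2 = 34 periods.
14,600 × (1+0.0415)^34 = 14,600 × 3.984881 = 58,179.2584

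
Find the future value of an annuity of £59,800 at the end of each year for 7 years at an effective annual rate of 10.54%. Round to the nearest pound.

FV = PMT · [(1+i)^n − 1] / i = 59800 · 9.645886 = 576,824.0067

£576,824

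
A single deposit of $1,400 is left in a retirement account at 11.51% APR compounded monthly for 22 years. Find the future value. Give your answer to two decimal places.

$17,402.35

With 12 periods per year: i = 0.00959167, n = 264.
FV = 1,400 × (1 + 0.00959167)^264 = 17,402.3513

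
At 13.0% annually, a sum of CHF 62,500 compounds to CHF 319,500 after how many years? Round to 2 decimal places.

(1+i)^n = 319500/62500 = 5.11200, so n = ln 5.11200 / ln 1.13 = 13.3499 years

13.35 years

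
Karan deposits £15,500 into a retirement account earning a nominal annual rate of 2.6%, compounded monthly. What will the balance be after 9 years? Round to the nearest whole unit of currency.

£19,582

i = 0.026/12 = 0.00216667 per month; n = 9·12 = 108.
FV = 15,500 × (1 + 0.00216667)^108 = 19,581.5322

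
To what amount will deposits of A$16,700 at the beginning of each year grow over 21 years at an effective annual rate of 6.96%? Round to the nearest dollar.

A$797,691

FV = PMT · [(1+i)^n − 1] / i × (1+i) = 16700 · 47.765912 = 797,690.7267
Payments are at the start of each period, so multiply by (1+i).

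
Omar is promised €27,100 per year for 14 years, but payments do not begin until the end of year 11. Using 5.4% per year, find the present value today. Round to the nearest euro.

€154,562

Value one period before first payment (t=10): 27100 × [1 − (1+0.054)^(−14)] / 0.054 = 27100 × 9.650273 = 261,522.4095
PV₀ = 261,522.4095 / (1+0.054)^10 = 261,522.4095 / 1.692022 = 154,562.0254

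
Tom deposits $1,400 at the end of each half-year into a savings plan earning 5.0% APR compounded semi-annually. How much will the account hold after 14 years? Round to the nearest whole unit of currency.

Periodic rate i = 0.05/2 = 0.025; n = 14 × 2 = 28 periods.
Accumulation factor s(28|0.025) = 39.859801; FV = 1400 × 39.859801 = 55,803.7211

$55,804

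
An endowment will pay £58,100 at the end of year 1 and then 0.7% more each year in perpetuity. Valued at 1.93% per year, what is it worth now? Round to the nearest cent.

PV = PMT / (i − g) = 58100 / (0.0193 − 0.007) = 58100 / 0.012300 = 4,723,577.2358

£4,723,577.24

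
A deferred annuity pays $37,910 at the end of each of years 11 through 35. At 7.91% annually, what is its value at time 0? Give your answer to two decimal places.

PV at t=10 (ordinary 25-year annuity): 37910 × a(25|0.0791) = 37910 × 10.757356 = 407,811.3620
PV₀ = 407,811.3620 / (1+0.0791)^10 = 407,811.3620 / 2.141001 = 190,476.9359

$190,476.94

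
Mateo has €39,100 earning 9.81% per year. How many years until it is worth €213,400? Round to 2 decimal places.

(1+i)^n = 213400/39100 = 5.45780, so n = ln 5.45780 / ln 1.0981 = 18.1344 years

18.13 years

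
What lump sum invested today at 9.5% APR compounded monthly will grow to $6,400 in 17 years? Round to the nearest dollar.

$1,281

i = 0.095/12 = 0.00791667 per month; n = 17·12 = 204.
PV = 6,400 / (1 + 0.00791667)^204 = 6,400 / 4.996016 = 1,281.0207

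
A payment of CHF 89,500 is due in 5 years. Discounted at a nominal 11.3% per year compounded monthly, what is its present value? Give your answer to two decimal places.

CHF 51,002.89

i = 0.113/12 = 0.00941667 per month; n = 5·12 = 60.
Discount factor = (1+0.00941667)^(−60) = 0.569865; PV = 89,500 × 0.569865 = 51,002.8876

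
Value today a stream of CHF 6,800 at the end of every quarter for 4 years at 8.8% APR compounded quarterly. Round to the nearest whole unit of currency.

CHF 90,882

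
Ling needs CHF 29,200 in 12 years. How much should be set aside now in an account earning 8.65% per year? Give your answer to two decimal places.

PV = FV·(1+i)^(−n) = 29,200 × 0.369524 = 10,790.1153

CHF 10,790.12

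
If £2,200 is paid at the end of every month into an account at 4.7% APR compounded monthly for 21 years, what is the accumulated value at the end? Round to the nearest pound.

£942,539

i = 0.047/12 = 0.00391667 per month; n = 21·12 = 252.
FV = 2200 × [(1+0.00391667)^252 − 1] / 0.00391667 = 2200 × 428.426838 = 942,539.0432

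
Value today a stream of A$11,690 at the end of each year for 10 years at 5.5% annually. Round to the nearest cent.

Annuity factor a(10|0.055) = 7.537626; PV = 11690 × 7.537626 = 88,114.8459

A$88,114.85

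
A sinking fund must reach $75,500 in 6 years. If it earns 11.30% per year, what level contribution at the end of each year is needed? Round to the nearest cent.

FV-annuity factor = 7.973020; PMT = 75500 / 7.973020 = 9,469.4355

$9,469.44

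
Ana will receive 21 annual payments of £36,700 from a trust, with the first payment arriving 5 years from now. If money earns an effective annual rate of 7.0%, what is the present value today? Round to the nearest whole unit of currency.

Value one period before first payment (t=4): 36700 × [1 − (1+0.07)^(−21)] / 0.07 = 36700 × 10.835527 = 397,663.8531
Discount back 4 years: 397,663.8531 × (1+0.07)^(−4) = 397,663.8531 × 0.762895 = 303,375.8495

£303,376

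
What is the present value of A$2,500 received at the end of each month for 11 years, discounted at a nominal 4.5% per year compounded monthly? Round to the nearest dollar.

A$259,910

Periodic rate i = 0.045/12 = 0.00375; n = 11 × 12 = 132 periods.
Annuity factor a(132|0.00375) = 103.963862; PV = 2500 × 103.963862 = 259,909.6559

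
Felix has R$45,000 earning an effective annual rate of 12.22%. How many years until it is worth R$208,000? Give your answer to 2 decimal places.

13.28 years

(1+i)^n = 208000/45000 = 4.62222, so n = ln 4.62222 / ln 1.1222 = 13.2784 years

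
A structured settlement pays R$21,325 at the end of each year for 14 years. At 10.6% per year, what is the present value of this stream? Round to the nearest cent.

R$152,087.17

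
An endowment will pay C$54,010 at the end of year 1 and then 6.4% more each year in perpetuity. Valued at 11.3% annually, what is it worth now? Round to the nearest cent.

C$1,102,244.90

PV = D₁/(r − g) = 54010/(0.113 − 0.064) = 1,102,244.8980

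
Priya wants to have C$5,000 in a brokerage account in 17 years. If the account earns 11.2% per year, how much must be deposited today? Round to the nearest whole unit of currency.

C$823

PV = 5,000 / (1 + 0.112)^17 = 5,000 / 6.078290 = 822.5998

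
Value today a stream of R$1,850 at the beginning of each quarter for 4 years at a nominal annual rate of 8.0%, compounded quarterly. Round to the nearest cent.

R$25,621.14

Periodic rate i = 0.08/4 = 0.02; n = 4 × 4 = 16 periods.
Annuity factor a(16|0.02) × (1+i) = 13.849264; PV = 1850 × 13.849264 = 25,621.1375
Payments are at the start of each period, so multiply by (1+i).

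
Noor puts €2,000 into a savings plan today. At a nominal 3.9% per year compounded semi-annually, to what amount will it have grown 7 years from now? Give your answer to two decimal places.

€2,620.90

Periodic rate i = 0.039/2 = 0.0195; n = 7 × 2 = 14 periods.
FV = 2,000 × (1 + 0.0195)^14 = 2,620.9046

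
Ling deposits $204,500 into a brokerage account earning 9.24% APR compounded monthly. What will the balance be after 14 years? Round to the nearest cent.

With 12 periods per year: i = 0.0077, n = 168.
FV = PV·(1+i)^n = 204,500 × 3.627868 = 741,898.9401

$741,898.94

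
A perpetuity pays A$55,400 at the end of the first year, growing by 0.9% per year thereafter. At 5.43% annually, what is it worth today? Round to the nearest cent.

PV = D₁/(r − g) = 55400/(0.0543 − 0.009) = 1,222,958.0574

A$1,222,958.06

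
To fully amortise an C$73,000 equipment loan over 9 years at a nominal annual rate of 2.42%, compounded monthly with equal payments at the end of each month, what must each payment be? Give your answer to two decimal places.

With 12 periods per year: i = 0.00201667, n = 108.
PMT = 73000 / ( [1 − (1+0.00201667)^(−108)] / 0.00201667 ) = 73000 / 96.960645 = 752.8828

C$752.88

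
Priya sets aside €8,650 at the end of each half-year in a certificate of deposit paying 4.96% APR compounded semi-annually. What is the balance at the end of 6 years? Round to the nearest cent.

€119,196.72

i = 0.0496/2 = 0.0248 per half-year; n = 6·2 = 12.
FV = PMT · [(1+i)^n − 1] / i = 8650 · 13.779967 = 119,196.7187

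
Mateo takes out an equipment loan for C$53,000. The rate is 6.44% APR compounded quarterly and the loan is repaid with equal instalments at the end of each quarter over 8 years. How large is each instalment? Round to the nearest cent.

C$2,132.38

With 4 periods per year: i = 0.0161, n = 32.
PMT = 53000 / ( [1 − (1+0.0161)^(−32)] / 0.0161 ) = 53000 / 24.854819 = 2,132.3833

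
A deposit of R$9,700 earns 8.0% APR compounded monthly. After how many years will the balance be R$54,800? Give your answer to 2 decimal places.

Periodic rate i = 0.08/12 = 0.00666667.
n = ln(54800/9700) / ln(1+0.00666667) = ln(5.64948) / 0.006645 = 260.5995 months
= 260.5995/12 years

21.72 years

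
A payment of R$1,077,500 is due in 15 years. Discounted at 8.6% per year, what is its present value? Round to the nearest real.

PV = FV·(1+i)^(−n) = 1,077,500 × 0.290103 = 312,586.2713

R$312,586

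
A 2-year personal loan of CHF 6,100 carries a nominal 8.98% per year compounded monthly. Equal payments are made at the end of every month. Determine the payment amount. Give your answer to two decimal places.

CHF 278.62

i = 0.0898/12 = 0.00748333 per month; n = 2·12 = 24.
PMT = 6100 / ( [1 − (1+0.00748333)^(−24)] / 0.00748333 ) = 6100 / 21.893543 = 278.6210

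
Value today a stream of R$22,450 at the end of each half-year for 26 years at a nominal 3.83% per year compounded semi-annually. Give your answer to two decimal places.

i = 0.0383/2 = 0.01915 per half-year; n = 26·2 = 52.
PV = PMT · [1 − (1+i)^(−n)] / i = 22450 · 32.745572 = 735,138.0994

R$735,138.10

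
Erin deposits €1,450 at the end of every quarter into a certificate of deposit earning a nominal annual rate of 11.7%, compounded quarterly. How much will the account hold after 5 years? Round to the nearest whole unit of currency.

i = 0.117/4 = 0.02925 per quarter; n = 5·4 = 20.
FV = 1450 × [(1+0.02925)^20 − 1] / 0.02925 = 1450 × 26.666318 = 38,666.1610

€38,666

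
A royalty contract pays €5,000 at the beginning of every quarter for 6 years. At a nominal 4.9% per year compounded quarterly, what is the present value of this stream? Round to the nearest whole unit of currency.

With 4 periods per year: i = 0.01225, n = 24.
Annuity factor a(24|0.01225) × (1+i) = 20.938381; PV = 5000 × 20.938381 = 104,691.9037
Payments are at the start of each period, so multiply by (1+i).

€104,692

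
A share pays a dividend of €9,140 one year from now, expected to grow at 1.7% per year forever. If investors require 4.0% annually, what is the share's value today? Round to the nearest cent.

€397,391.30

PV = PMT / (i − g) = 9140 / (0.04 − 0.017) = 9140 / 0.023000 = 397,391.3043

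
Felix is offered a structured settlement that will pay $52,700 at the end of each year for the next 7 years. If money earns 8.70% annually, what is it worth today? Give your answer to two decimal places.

$267,927.75

PV = PMT · [1 − (1+i)^(−n)] / i = 52700 · 5.084018 = 267,927.7515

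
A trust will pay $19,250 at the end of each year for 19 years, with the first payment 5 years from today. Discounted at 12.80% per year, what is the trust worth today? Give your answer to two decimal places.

PV at t=4 (ordinary 19-year annuity): 19250 × a(19|0.128) = 19250 × 7.020150 = 135,137.8849
PV₀ = 135,137.8849 / (1+0.128)^4 = 135,137.8849 / 1.618961 = 83,471.9806

$83,471.98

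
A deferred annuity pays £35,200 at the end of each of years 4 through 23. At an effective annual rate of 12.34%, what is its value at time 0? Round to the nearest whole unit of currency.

Value one period before first payment (t=3): 35200 × [1 − (1+0.1234)^(−20)] / 0.1234 = 35200 × 7.313056 = 257,419.5554
PV₀ = 257,419.5554 / (1+0.1234)^3 = 257,419.5554 / 1.417762 = 181,567.5683

£181,568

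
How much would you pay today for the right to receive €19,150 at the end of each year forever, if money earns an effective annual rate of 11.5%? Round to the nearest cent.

PV = C/r = 19150/0.115 = 166,521.7391

€166,521.74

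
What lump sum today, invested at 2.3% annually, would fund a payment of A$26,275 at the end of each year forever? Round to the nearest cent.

A$1,142,391.30

PV = PMT / i = 26275 / 0.023 = 1,142,391.3043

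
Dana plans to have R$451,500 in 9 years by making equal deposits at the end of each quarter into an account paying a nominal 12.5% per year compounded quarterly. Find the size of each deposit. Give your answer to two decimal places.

R$6,958.56

i = 0.125/4 = 0.03125 per quarter; n = 9·4 = 36.
FV-annuity factor = 64.884119; PMT = 451500 / 64.884119 = 6,958.5595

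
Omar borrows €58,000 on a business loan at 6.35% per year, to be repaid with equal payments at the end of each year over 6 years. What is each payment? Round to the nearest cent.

€11,925.05

PMT = 58000 / ( [1 − (1+0.0635)^(−6)] / 0.0635 ) = 58000 / 4.863711 = 11,925.0499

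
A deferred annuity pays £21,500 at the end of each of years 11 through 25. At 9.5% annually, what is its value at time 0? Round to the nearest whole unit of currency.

Value one period before first payment (t=10): 21500 × [1 − (1+0.095)^(−15)] / 0.095 = 21500 × 7.828175 = 168,305.7626
Discount back 10 years: 168,305.7626 × (1+0.095)^(−10) = 168,305.7626 × 0.403514 = 67,913.7629

£67,914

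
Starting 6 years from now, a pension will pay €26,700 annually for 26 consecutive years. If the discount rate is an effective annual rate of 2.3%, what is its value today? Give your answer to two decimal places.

€462,469.40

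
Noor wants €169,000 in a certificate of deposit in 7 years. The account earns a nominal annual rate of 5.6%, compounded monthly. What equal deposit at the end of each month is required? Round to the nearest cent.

€1,647.90

Periodic rate i = 0.056/12 = 0.00466667; n = 7 × 12 = 84 periods.
PMT = 169000 / ( [(1+0.00466667)^84 − 1] / 0.00466667 ) = 169000 / 102.554759 = 1,647.9001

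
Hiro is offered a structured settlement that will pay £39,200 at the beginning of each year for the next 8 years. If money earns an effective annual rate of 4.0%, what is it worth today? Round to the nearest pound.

Annuity factor a(8|0.04) × (1+i) = 7.002055; PV = 39200 × 7.002055 = 274,480.5431
(Beginning-of-period payments → annuity-due factor ×(1+i).)

£274,481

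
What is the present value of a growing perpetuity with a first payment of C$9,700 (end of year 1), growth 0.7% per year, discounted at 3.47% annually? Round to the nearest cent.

C$350,180.51

PV = D₁/(r − g) = 9700/(0.0347 − 0.007) = 350,180.5054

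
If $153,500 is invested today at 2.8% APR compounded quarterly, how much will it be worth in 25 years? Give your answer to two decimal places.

i = 0.028/4 = 0.007 per quarter; n = 25·4 = 100.
FV = PV·(1+i)^n = 153,500 × 2.008848 = 308,358.1526

$308,358.15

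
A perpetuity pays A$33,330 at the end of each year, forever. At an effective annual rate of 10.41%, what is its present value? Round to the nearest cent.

PV = PMT / i = 33330 / 0.1041 = 320,172.9107

A$320,172.91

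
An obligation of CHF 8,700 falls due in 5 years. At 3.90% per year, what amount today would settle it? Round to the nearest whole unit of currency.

PV = FV·(1+i)^(−n) = 8,700 × 0.825890 = 7,185.2439

CHF 7,185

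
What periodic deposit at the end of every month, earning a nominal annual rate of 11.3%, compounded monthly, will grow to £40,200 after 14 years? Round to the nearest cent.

£98.87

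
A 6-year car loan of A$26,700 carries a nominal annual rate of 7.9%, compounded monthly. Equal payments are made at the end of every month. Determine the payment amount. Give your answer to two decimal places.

A$466.83

Periodic rate i = 0.079/12 = 0.00658333; n = 6 × 12 = 72 periods.
Annuity-PV factor = 57.193666; PMT = 26700 / 57.193666 = 466.8349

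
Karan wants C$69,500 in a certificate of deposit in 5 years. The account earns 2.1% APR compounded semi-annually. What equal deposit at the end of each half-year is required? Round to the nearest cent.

C$6,627.90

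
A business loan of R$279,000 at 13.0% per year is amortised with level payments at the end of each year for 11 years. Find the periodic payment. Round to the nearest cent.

R$49,059.77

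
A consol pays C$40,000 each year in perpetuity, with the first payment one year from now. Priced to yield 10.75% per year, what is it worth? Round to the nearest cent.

C$372,093.02

PV = PMT / i = 40000 / 0.1075 = 372,093.0233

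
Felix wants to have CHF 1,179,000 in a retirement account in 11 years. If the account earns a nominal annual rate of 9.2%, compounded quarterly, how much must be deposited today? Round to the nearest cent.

CHF 433,496.83

i = 0.092/4 = 0.023 per quarter; n = 11·4 = 44.
PV = 1,179,000 / (1 + 0.023)^44 = 1,179,000 / 2.719743 = 433,496.8258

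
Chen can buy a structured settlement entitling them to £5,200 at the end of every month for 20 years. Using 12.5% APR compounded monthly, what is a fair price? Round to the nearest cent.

Periodic rate i = 0.125/12 = 0.0104167; n = 20 × 12 = 240 periods.
PV = PMT · [1 − (1+i)^(−n)] / i = 5200 · 88.017279 = 457,689.8520

£457,689.85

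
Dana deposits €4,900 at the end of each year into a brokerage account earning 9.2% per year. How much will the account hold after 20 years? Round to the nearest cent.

Accumulation factor s(20|0.092) = 52.322848; FV = 4900 × 52.322848 = 256,381.9547

€256,381.95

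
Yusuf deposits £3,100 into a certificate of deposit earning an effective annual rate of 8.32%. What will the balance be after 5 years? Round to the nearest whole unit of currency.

FV = PV·(1+i)^n = 3,100 × 1.491225 = 4,622.7984

£4,623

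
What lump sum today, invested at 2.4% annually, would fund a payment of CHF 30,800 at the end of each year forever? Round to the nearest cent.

PV = PMT / i = 30800 / 0.024 = 1,283,333.3333

CHF 1,283,333.33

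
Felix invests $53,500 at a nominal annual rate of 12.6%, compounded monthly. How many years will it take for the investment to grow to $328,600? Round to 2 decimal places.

Periodic rate i = 0.126/12 = 0.0105.
(1+i)^n = 328600/53500 = 6.14206, so n = ln 6.14206 / ln 1.0105 = 173.7783 months
= 173.7783/12 years

14.48 years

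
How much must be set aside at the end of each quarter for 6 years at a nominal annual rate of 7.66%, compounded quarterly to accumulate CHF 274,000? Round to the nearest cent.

i = 0.0766/4 = 0.01915 per quarter; n = 6·4 = 24.
PMT = 274000 / ( [(1+0.01915)^24 − 1] / 0.01915 ) = 274000 / 30.108351 = 9,100.4653

CHF 9,100.47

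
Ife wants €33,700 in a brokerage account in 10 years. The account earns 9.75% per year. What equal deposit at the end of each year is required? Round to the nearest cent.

€2,140.01

FV-annuity factor = 15.747621; PMT = 33700 / 15.747621 = 2,140.0058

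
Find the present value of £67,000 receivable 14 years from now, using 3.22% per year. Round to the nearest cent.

£42,991.33

Discount factor = (1+0.0322)^(−14) = 0.641662; PV = 67,000 × 0.641662 = 42,991.3256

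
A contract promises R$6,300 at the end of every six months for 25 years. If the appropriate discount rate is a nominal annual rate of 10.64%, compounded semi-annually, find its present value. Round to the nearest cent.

R$109,551.81

With 2 periods per year: i = 0.0532, n = 50.
PV = 6300 × [1 − (1+0.0532)^(−50)] / 0.0532 = 6300 × 17.389177 = 109,551.8129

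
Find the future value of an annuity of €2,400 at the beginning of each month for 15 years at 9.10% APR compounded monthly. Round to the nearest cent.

€923,362.44

Periodic rate i = 0.091/12 = 0.00758333; n = 15 × 12 = 180 periods.
Accumulation factor s(180|0.00758333) × (1+i) = 384.734351; FV = 2400 × 384.734351 = 923,362.4416
(Beginning-of-period payments → annuity-due factor ×(1+i).)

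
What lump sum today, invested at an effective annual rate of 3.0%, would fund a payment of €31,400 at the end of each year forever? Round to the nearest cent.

€1,046,666.67

PV = C/r = 31400/0.03 = 1,046,666.6667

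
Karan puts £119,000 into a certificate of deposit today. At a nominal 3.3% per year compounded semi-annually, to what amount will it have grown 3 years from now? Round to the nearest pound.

£131,278

Periodic rate i = 0.033/2 = 0.0165; n = 3 × 2 = 6 periods.
FV = PV·(1+i)^n = 119,000 × 1.103175 = 131,277.7907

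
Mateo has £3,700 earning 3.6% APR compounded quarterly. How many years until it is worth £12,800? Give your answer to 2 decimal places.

34.63 years

Periodic rate i = 0.036/4 = 0.009.
n = ln(12800/3700) / ln(1+0.009) = ln(3.45946) / 0.008960 = 138.5210 quarters
= 138.5210/4 years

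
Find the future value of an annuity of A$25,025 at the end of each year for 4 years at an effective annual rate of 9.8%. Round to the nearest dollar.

Accumulation factor s(4|0.098) = 4.627357; FV = 25025 × 4.627357 = 115,799.6137

A$115,800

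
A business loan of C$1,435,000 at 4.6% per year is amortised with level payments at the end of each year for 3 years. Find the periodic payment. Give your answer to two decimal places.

Annuity-PV factor = 2.743789; PMT = 1.435e+06 / 2.743789 = 522,999.4870

C$522,999.49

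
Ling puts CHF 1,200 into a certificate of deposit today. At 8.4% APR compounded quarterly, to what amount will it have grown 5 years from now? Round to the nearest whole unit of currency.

CHF 1,818

Periodic rate i = 0.084/4 = 0.021; n = 5 × 4 = 20 periods.
FV = 1,200 × (1 + 0.021)^20 = 1,818.4279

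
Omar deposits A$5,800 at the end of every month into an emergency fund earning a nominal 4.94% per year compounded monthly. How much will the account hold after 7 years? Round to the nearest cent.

A$580,634.83

i = 0.0494/12 = 0.00411667 per month; n = 7·12 = 84.
Accumulation factor s(84|0.00411667) = 100.109454; FV = 5800 × 100.109454 = 580,634.8337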